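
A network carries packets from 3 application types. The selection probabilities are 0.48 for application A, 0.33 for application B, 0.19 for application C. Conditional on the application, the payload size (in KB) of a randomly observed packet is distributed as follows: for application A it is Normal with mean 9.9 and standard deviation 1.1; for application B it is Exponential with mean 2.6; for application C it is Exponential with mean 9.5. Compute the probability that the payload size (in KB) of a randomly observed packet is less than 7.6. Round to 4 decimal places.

0.4257

Conditional on each application, P(X < 7.6): A: 0.0182681; B: 0.946232; C: 0.550671.
By total probability, P(X < 7.6) = 0.48·0.0182681 + 0.33·0.946232 + 0.19·0.550671 = 0.425653.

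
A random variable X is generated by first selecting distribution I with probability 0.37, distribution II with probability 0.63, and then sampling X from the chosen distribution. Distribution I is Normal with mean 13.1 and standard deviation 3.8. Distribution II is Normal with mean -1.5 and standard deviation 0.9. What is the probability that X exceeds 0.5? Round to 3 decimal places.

Conditional on each component, P(X > 0.5): I: 0.999543; II: 0.0131341.
By total probability, P(X > 0.5) = 0.37·0.999543 + 0.63·0.0131341 = 0.378105.

0.378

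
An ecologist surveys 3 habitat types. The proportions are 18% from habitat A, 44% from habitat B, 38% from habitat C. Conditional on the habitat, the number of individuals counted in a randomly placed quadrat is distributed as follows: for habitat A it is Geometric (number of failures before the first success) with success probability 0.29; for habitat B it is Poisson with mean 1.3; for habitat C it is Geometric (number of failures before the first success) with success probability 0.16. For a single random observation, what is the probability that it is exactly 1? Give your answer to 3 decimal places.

0.244

Conditional on each habitat, P(X = 1): A: 0.2059; B: 0.354291; C: 0.1344.
By total probability, P(X = 1) = 0.18·0.2059 + 0.44·0.354291 + 0.38·0.1344 = 0.244022.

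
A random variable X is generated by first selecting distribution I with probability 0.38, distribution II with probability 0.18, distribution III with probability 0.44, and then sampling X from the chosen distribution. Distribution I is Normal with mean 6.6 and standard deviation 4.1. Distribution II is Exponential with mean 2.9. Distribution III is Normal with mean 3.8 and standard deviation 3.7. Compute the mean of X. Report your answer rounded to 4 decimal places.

Component means — I: 6.6; II: 2.9; III: 3.8.
E[X] = 0.38·6.6 + 0.18·2.9 + 0.44·3.8 = 4.702.

4.7020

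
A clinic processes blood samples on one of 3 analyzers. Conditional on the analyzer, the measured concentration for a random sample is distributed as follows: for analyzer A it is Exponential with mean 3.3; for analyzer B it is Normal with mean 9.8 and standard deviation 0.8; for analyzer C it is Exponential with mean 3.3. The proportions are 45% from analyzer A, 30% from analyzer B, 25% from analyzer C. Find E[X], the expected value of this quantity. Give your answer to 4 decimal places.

5.2500

Component means — A: 3.3; B: 9.8; C: 3.3.
E[X] = 0.45·3.3 + 0.3·9.8 + 0.25·3.3 = 5.25.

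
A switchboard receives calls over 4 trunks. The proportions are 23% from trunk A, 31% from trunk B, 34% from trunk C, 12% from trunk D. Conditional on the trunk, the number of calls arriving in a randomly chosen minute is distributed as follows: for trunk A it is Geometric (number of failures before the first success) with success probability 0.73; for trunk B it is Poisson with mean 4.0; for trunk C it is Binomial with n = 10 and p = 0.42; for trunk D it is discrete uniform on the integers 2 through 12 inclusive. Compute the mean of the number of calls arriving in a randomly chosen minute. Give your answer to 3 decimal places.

3.593

Component means — A: 0.369863; B: 4; C: 4.2; D: 7.
E[X] = 0.23·0.369863 + 0.31·4 + 0.34·4.2 + 0.12·7 = 3.59307.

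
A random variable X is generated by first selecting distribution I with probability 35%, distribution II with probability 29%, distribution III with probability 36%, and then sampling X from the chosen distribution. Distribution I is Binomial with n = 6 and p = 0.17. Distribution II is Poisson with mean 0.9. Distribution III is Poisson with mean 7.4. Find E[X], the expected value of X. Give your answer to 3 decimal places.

Component means — I: 1.02; II: 0.9; III: 7.4.
E[X] = 0.35·1.02 + 0.29·0.9 + 0.36·7.4 = 3.282.

3.282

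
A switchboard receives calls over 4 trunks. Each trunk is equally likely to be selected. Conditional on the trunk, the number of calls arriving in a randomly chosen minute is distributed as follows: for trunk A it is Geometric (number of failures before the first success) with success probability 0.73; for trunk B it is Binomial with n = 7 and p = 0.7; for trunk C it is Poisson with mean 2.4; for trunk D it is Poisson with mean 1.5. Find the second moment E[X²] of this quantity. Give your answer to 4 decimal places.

9.5084

For each component E[X²] = Var + (mean)², giving A: 0.64346; B: 25.48; C: 8.16; D: 3.75.
Overall E[X²] = 0.25·0.64346 + 0.25·25.48 + 0.25·8.16 + 0.25·3.75 = 9.50837.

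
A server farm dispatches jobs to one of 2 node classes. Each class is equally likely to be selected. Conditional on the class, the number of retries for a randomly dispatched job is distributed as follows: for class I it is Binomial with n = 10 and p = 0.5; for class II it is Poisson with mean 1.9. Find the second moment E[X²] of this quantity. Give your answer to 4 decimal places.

For each component E[X²] = Var + (mean)², giving I: 27.5; II: 5.51.
Overall E[X²] = 0.5·27.5 + 0.5·5.51 = 16.505.

16.5050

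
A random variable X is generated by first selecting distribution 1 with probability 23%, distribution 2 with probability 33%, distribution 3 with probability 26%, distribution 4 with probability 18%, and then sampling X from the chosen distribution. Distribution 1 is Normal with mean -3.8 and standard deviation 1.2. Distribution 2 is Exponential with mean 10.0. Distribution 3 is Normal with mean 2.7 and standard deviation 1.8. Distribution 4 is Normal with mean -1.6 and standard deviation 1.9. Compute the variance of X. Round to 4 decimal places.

Per component, 1: μ=-3.8, E[X²]=15.88; 2: μ=10, E[X²]=200; 3: μ=2.7, E[X²]=10.53; 4: μ=-1.6, E[X²]=6.17.
E[X] = 0.23·-3.8 + 0.33·10 + 0.26·2.7 + 0.18·-1.6 = 2.84.
E[X²] = 0.23·15.88 + 0.33·200 + 0.26·10.53 + 0.18·6.17 = 73.5008.
Var(X) = E[X²] − (E[X])² = 73.5008 − 8.0656 = 65.4352.

65.4352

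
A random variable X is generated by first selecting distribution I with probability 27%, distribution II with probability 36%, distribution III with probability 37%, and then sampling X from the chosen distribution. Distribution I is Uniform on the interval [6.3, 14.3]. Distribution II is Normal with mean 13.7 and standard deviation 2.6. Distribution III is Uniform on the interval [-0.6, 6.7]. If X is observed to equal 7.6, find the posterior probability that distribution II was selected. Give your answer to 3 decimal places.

Likelihoods f(7.6 | ·): I: 0.125; II: 0.00978731; III: 0.
Posterior ∝ prior × likelihood. Numerator for II: 0.36·0.00978731 = 0.00352343.
Normalizing constant: 0.27·0.125 + 0.36·0.00978731 + 0.37·0 = 0.0372734.
P(II | observation) = 0.00352343 / 0.0372734 = 0.0945293.

0.095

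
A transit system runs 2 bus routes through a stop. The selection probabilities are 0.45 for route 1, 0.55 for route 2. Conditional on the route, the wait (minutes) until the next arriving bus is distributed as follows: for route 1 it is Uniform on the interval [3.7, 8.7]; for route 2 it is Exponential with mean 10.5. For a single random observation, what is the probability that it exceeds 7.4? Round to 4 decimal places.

0.3888

Conditional on each route, P(X > 7.4): 1: 0.26; 2: 0.494226.
By total probability, P(X > 7.4) = 0.45·0.26 + 0.55·0.494226 = 0.388824.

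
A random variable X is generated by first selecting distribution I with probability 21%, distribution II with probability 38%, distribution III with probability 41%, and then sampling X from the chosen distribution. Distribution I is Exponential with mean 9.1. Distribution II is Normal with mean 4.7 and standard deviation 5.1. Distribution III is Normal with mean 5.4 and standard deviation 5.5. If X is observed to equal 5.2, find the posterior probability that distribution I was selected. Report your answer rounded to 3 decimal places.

0.180

Likelihoods f(5.2 | ·): I: 0.0620569; II: 0.0778489; III: 0.072487.
Posterior ∝ prior × likelihood. Numerator for I: 0.21·0.0620569 = 0.013032.
Normalizing constant: 0.21·0.0620569 + 0.38·0.0778489 + 0.41·0.072487 = 0.0723342.
P(I | observation) = 0.013032 / 0.0723342 = 0.180163.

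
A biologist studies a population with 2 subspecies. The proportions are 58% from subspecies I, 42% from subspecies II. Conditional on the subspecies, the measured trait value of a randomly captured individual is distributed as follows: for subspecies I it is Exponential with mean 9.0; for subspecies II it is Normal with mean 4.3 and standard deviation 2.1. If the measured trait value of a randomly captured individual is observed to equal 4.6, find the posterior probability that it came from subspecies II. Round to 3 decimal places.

0.671

Likelihoods f(4.6 | ·): I: 0.0666476; II: 0.188044.
Posterior ∝ prior × likelihood. Numerator for II: 0.42·0.188044 = 0.0789784.
Normalizing constant: 0.58·0.0666476 + 0.42·0.188044 = 0.117634.
P(II | observation) = 0.0789784 / 0.117634 = 0.671391.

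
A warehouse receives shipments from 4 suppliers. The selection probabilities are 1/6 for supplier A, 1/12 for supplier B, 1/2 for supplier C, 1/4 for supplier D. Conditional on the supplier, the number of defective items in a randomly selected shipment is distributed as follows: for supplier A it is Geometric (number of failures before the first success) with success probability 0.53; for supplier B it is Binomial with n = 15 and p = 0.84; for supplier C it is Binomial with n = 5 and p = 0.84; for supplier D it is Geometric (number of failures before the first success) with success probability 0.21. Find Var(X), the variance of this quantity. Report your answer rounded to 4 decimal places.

Per component, A: μ=0.886792, E[X²]=2.45959; B: μ=12.6, E[X²]=160.776; C: μ=4.2, E[X²]=18.312; D: μ=3.7619, E[X²]=32.0658.
E[X] = 0.166667·0.886792 + 0.0833333·12.6 + 0.5·4.2 + 0.25·3.7619 = 4.23827.
E[X²] = 0.166667·2.45959 + 0.0833333·160.776 + 0.5·18.312 + 0.25·32.0658 = 30.9804.
Var(X) = E[X²] − (E[X])² = 30.9804 − 17.963 = 13.0174.

13.0174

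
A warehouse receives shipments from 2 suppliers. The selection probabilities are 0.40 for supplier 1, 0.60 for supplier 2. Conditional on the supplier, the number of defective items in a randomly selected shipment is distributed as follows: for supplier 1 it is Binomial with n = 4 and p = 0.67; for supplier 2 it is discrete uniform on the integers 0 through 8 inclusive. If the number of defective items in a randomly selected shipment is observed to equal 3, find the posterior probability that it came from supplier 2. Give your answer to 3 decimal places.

Likelihoods P(X=3 | ·): 1: 0.397007; 2: 0.111111.
Posterior ∝ prior × likelihood. Numerator for 2: 0.6·0.111111 = 0.0666667.
Normalizing constant: 0.4·0.397007 + 0.6·0.111111 = 0.22547.
P(2 | observation) = 0.0666667 / 0.22547 = 0.295679.

0.296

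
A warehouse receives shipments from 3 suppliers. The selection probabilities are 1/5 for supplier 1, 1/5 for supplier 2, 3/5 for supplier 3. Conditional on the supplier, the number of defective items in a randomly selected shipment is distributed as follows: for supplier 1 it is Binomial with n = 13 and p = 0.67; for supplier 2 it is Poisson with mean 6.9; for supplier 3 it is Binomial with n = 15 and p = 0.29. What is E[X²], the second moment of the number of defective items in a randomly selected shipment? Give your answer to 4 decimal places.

For each component E[X²] = Var + (mean)², giving 1: 78.7384; 2: 54.51; 3: 22.011.
Overall E[X²] = 0.2·78.7384 + 0.2·54.51 + 0.6·22.011 = 39.8563.

39.8563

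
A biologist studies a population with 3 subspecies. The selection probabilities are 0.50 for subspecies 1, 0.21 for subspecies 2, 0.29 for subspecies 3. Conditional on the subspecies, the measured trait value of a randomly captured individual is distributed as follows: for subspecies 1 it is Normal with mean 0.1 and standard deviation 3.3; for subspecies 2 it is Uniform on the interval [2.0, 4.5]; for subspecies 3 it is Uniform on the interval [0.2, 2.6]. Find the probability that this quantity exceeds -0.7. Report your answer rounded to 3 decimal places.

Conditional on each subspecies, P(X > -0.7): 1: 0.595774; 2: 1; 3: 1.
By total probability, P(X > -0.7) = 0.5·0.595774 + 0.21·1 + 0.29·1 = 0.797887.

0.798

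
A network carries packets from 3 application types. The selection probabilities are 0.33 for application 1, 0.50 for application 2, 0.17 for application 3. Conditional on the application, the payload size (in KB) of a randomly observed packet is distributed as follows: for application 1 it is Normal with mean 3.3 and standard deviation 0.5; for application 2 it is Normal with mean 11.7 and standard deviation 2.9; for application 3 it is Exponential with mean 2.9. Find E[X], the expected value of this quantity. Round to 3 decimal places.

7.432

Component means — 1: 3.3; 2: 11.7; 3: 2.9.
E[X] = 0.33·3.3 + 0.5·11.7 + 0.17·2.9 = 7.432.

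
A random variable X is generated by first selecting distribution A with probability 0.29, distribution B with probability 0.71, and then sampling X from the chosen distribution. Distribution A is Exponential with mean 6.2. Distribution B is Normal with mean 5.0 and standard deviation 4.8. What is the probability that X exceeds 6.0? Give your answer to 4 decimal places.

Conditional on each component, P(X > 6.0): A: 0.37994; B: 0.417484.
By total probability, P(X > 6.0) = 0.29·0.37994 + 0.71·0.417484 = 0.406596.

0.4066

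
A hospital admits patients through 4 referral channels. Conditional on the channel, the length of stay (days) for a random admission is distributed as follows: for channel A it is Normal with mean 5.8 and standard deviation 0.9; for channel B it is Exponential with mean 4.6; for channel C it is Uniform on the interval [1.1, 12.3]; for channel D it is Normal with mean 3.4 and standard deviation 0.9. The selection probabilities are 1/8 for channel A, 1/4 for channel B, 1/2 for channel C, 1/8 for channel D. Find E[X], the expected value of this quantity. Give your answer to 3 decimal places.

Component means — A: 5.8; B: 4.6; C: 6.7; D: 3.4.
E[X] = 0.125·5.8 + 0.25·4.6 + 0.5·6.7 + 0.125·3.4 = 5.65.

5.650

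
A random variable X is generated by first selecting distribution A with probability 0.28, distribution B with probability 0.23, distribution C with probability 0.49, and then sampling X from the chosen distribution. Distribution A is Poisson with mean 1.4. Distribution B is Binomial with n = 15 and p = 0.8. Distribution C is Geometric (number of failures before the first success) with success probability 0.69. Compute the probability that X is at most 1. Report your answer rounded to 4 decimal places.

0.6086

Conditional on each component, P(X ≤ 1): A: 0.591833; B: 1.99885e-09; C: 0.9039.
By total probability, P(X ≤ 1) = 0.28·0.591833 + 0.23·1.99885e-09 + 0.49·0.9039 = 0.608624.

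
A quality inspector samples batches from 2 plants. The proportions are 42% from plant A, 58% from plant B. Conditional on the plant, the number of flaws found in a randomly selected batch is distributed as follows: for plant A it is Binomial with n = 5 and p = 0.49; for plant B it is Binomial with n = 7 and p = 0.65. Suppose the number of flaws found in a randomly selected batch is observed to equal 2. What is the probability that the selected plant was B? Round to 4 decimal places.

0.1681

Likelihoods P(X=2 | ·): A: 0.318495; B: 0.0466.
Posterior ∝ prior × likelihood. Numerator for B: 0.58·0.0466 = 0.027028.
Normalizing constant: 0.42·0.318495 + 0.58·0.0466 = 0.160796.
P(B | observation) = 0.027028 / 0.160796 = 0.168089.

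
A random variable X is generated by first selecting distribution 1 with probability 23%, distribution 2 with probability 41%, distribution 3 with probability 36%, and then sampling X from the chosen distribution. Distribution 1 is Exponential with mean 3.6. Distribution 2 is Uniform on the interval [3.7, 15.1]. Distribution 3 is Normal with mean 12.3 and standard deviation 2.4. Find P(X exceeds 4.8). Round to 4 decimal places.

Conditional on each component, P(X > 4.8): 1: 0.263597; 2: 0.903509; 3: 0.999111.
By total probability, P(X > 4.8) = 0.23·0.263597 + 0.41·0.903509 + 0.36·0.999111 = 0.790746.

0.7907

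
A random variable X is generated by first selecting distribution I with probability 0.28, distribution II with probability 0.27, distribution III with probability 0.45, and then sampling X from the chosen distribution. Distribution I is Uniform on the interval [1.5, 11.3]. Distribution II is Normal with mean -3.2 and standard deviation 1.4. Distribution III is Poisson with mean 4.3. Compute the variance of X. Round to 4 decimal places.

Per component, I: μ=6.4, E[X²]=48.9633; II: μ=-3.2, E[X²]=12.2; III: μ=4.3, E[X²]=22.79.
E[X] = 0.28·6.4 + 0.27·-3.2 + 0.45·4.3 = 2.863.
E[X²] = 0.28·48.9633 + 0.27·12.2 + 0.45·22.79 = 27.2592.
Var(X) = E[X²] − (E[X])² = 27.2592 − 8.19677 = 19.0625.

19.0625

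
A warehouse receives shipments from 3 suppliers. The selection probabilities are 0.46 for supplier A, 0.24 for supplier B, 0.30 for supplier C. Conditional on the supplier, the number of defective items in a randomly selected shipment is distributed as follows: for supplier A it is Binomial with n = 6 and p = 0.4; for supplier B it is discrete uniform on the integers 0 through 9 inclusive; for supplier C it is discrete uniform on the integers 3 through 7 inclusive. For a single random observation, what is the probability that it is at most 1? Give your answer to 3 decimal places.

0.155

Conditional on each supplier, P(X ≤ 1): A: 0.23328; B: 0.2; C: 0.
By total probability, P(X ≤ 1) = 0.46·0.23328 + 0.24·0.2 + 0.3·0 = 0.155309.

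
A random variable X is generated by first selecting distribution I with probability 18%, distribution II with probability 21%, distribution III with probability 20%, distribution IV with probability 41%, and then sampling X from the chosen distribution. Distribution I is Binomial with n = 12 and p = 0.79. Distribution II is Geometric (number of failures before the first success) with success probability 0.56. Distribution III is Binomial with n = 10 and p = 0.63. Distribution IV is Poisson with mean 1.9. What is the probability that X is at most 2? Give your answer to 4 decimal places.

0.4821

Conditional on each component, P(X ≤ 2): I: 7.20996e-06; II: 0.914816; III: 0.00714031; IV: 0.70372.
By total probability, P(X ≤ 2) = 0.18·7.20996e-06 + 0.21·0.914816 + 0.2·0.00714031 + 0.41·0.70372 = 0.482066.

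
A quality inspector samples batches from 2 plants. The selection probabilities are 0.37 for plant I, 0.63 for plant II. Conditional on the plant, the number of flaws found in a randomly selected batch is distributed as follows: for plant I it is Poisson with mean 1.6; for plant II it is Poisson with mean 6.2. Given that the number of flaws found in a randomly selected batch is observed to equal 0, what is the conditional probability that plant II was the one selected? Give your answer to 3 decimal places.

0.017

Likelihoods P(X=0 | ·): I: 0.201897; II: 0.00202943.
Posterior ∝ prior × likelihood. Numerator for II: 0.63·0.00202943 = 0.00127854.
Normalizing constant: 0.37·0.201897 + 0.63·0.00202943 = 0.0759803.
P(II | observation) = 0.00127854 / 0.0759803 = 0.0168273.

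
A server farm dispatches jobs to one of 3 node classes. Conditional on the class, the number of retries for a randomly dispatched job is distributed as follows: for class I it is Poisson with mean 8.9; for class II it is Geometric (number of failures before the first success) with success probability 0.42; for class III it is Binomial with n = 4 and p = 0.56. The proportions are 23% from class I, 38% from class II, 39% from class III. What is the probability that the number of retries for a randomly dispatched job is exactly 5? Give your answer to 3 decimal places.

0.025

Conditional on each class, P(X = 5): I: 0.063467; II: 0.027567; III: 0.
By total probability, P(X = 5) = 0.23·0.063467 + 0.38·0.027567 + 0.39·0 = 0.0250729.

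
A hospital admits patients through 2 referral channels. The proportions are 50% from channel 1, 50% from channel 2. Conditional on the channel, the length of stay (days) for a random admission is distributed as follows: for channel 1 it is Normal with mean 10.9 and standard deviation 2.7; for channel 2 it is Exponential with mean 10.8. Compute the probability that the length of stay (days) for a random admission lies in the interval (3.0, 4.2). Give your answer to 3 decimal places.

0.042

Conditional on each channel, P(3.0 < X < 4.2): 1: 0.00482471; 2: 0.0796556.
By total probability, P(3.0 < X < 4.2) = 0.5·0.00482471 + 0.5·0.0796556 = 0.0422401.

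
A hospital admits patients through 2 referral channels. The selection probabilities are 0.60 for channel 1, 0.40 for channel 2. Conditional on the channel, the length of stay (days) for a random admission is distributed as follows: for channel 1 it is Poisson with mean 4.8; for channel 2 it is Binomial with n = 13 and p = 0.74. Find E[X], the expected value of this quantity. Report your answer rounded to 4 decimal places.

Component means — 1: 4.8; 2: 9.62.
E[X] = 0.6·4.8 + 0.4·9.62 = 6.728.

6.7280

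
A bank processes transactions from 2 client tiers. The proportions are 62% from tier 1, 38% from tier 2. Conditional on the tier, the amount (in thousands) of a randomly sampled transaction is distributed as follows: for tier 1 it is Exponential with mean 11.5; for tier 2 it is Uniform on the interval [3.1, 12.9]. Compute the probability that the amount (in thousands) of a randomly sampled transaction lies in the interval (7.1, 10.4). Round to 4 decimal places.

0.2114

Conditional on each tier, P(7.1 < X < 10.4): 1: 0.134544; 2: 0.336735.
By total probability, P(7.1 < X < 10.4) = 0.62·0.134544 + 0.38·0.336735 = 0.211376.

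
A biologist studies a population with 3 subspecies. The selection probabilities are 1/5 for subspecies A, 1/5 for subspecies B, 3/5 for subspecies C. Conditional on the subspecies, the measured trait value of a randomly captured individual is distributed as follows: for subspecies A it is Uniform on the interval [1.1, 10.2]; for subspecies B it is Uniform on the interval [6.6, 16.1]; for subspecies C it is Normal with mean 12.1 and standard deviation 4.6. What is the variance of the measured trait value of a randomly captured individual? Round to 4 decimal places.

21.9397

Per component, A: μ=5.65, E[X²]=38.8233; B: μ=11.35, E[X²]=136.343; C: μ=12.1, E[X²]=167.57.
E[X] = 0.2·5.65 + 0.2·11.35 + 0.6·12.1 = 10.66.
E[X²] = 0.2·38.8233 + 0.2·136.343 + 0.6·167.57 = 135.575.
Var(X) = E[X²] − (E[X])² = 135.575 − 113.636 = 21.9397.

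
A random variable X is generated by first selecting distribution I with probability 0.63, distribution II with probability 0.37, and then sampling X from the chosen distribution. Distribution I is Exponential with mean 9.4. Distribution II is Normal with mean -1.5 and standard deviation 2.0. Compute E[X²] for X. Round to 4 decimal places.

For each component E[X²] = Var + (mean)², giving I: 176.72; II: 6.25.
Overall E[X²] = 0.63·176.72 + 0.37·6.25 = 113.646.

113.6461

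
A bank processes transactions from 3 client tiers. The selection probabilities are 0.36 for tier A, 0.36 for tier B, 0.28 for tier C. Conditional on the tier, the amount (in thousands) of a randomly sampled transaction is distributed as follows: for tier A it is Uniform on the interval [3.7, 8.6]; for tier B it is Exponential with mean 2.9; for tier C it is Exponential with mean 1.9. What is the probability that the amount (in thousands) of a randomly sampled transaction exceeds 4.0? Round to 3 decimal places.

0.463

Conditional on each tier, P(X > 4.0): A: 0.938776; B: 0.251752; C: 0.121814.
By total probability, P(X > 4.0) = 0.36·0.938776 + 0.36·0.251752 + 0.28·0.121814 = 0.462698.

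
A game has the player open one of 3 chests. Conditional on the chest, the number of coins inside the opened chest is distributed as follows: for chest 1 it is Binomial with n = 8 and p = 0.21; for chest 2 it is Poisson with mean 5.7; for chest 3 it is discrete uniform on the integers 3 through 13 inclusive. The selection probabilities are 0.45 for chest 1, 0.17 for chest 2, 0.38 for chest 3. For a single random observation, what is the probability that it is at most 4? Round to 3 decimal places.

0.569

Conditional on each chest, P(X ≤ 4): 1: 0.987107; 2: 0.327215; 3: 0.181818.
By total probability, P(X ≤ 4) = 0.45·0.987107 + 0.17·0.327215 + 0.38·0.181818 = 0.568916.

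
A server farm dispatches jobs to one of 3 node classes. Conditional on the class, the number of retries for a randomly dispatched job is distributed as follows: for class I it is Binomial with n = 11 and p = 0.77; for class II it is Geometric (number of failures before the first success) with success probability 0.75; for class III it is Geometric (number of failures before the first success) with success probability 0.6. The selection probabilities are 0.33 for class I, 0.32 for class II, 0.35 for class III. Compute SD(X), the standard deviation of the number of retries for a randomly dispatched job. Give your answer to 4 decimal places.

3.9001

Per component, I: μ=8.47, E[X²]=73.689; II: μ=0.333333, E[X²]=0.555556; III: μ=0.666667, E[X²]=1.55556.
E[X] = 0.33·8.47 + 0.32·0.333333 + 0.35·0.666667 = 3.1351.
E[X²] = 0.33·73.689 + 0.32·0.555556 + 0.35·1.55556 = 25.0396.
Var(X) = E[X²] − (E[X])² = 25.0396 − 9.82885 = 15.2107.
SD(X) = √15.2107 = 3.90009.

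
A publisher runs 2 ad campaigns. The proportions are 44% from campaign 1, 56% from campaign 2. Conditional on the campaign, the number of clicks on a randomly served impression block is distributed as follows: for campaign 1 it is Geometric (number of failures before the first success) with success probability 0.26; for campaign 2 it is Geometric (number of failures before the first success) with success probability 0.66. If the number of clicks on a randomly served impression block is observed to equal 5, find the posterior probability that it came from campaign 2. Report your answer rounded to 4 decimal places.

0.0620

Likelihoods P(X=5 | ·): 1: 0.0576942; 2: 0.00299874.
Posterior ∝ prior × likelihood. Numerator for 2: 0.56·0.00299874 = 0.00167929.
Normalizing constant: 0.44·0.0576942 + 0.56·0.00299874 = 0.0270647.
P(2 | observation) = 0.00167929 / 0.0270647 = 0.0620473.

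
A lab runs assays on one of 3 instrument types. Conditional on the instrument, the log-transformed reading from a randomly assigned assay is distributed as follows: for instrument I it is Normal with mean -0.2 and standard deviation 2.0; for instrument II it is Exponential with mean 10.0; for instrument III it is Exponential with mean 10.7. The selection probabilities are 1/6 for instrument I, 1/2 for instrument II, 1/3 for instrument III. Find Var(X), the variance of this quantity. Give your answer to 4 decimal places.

104.1822

Per component, I: μ=-0.2, E[X²]=4.04; II: μ=10, E[X²]=200; III: μ=10.7, E[X²]=228.98.
E[X] = 0.166667·-0.2 + 0.5·10 + 0.333333·10.7 = 8.53333.
E[X²] = 0.166667·4.04 + 0.5·200 + 0.333333·228.98 = 177.
Var(X) = E[X²] − (E[X])² = 177 − 72.8178 = 104.182.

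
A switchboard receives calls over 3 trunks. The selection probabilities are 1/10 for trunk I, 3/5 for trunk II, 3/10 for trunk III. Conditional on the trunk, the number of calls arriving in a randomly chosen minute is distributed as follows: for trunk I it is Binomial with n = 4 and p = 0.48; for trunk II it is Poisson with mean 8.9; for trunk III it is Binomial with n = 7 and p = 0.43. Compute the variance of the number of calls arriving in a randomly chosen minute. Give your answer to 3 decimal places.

Per component, I: μ=1.92, E[X²]=4.6848; II: μ=8.9, E[X²]=88.11; III: μ=3.01, E[X²]=10.7758.
E[X] = 0.1·1.92 + 0.6·8.9 + 0.3·3.01 = 6.435.
E[X²] = 0.1·4.6848 + 0.6·88.11 + 0.3·10.7758 = 56.5672.
Var(X) = E[X²] − (E[X])² = 56.5672 − 41.4092 = 15.158.

15.158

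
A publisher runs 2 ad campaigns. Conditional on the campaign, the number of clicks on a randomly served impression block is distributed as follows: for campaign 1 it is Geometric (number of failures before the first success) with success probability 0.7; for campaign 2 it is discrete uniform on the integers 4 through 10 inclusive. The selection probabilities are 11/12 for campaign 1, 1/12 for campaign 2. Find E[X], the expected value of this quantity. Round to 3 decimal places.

0.976

Component means — 1: 0.428571; 2: 7.
E[X] = 0.916667·0.428571 + 0.0833333·7 = 0.97619.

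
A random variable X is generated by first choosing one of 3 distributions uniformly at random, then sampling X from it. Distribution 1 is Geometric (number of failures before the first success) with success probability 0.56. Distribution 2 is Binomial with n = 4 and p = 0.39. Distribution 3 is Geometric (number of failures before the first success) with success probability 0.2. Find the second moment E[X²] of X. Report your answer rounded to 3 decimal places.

13.802

For each component E[X²] = Var + (mean)², giving 1: 2.02041; 2: 3.3852; 3: 36.
Overall E[X²] = 0.333333·2.02041 + 0.333333·3.3852 + 0.333333·36 = 13.8019.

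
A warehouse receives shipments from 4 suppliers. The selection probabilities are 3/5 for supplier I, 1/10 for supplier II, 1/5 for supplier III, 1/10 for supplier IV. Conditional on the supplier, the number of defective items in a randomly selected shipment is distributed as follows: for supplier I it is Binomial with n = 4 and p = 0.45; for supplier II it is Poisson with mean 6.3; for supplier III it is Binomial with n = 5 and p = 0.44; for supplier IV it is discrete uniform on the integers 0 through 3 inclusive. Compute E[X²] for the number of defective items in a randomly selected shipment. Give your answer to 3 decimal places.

8.701

For each component E[X²] = Var + (mean)², giving I: 4.23; II: 45.99; III: 6.072; IV: 3.5.
Overall E[X²] = 0.6·4.23 + 0.1·45.99 + 0.2·6.072 + 0.1·3.5 = 8.7014.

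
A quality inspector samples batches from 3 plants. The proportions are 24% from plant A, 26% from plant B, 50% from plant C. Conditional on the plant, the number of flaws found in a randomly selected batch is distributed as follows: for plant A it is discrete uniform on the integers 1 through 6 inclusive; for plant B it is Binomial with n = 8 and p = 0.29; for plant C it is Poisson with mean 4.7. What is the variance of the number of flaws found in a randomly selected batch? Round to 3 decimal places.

4.474

Per component, A: μ=3.5, E[X²]=15.1667; B: μ=2.32, E[X²]=7.0296; C: μ=4.7, E[X²]=26.79.
E[X] = 0.24·3.5 + 0.26·2.32 + 0.5·4.7 = 3.7932.
E[X²] = 0.24·15.1667 + 0.26·7.0296 + 0.5·26.79 = 18.8627.
Var(X) = E[X²] − (E[X])² = 18.8627 − 14.3884 = 4.47433.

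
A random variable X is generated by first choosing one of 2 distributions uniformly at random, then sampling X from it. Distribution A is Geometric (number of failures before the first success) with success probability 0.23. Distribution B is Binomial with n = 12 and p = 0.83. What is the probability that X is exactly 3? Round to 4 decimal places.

Conditional on each component, P(X = 3): A: 0.105003; B: 1.49175e-05.
By total probability, P(X = 3) = 0.5·0.105003 + 0.5·1.49175e-05 = 0.0525088.

0.0525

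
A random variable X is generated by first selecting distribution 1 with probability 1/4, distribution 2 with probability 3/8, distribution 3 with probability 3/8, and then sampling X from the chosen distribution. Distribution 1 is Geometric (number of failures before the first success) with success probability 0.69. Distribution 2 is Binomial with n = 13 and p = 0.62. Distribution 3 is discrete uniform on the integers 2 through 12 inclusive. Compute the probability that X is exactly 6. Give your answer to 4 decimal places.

Conditional on each component, P(X = 6): 1: 0.000612378; 2: 0.11152; 3: 0.0909091.
By total probability, P(X = 6) = 0.25·0.000612378 + 0.375·0.11152 + 0.375·0.0909091 = 0.076064.

0.0761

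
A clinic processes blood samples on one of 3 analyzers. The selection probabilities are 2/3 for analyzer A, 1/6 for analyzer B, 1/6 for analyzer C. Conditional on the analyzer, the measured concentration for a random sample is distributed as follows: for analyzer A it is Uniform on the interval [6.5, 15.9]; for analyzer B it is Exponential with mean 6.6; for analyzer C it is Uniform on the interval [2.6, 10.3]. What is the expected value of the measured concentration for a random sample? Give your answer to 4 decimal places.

Component means — A: 11.2; B: 6.6; C: 6.45.
E[X] = 0.666667·11.2 + 0.166667·6.6 + 0.166667·6.45 = 9.64167.

9.6417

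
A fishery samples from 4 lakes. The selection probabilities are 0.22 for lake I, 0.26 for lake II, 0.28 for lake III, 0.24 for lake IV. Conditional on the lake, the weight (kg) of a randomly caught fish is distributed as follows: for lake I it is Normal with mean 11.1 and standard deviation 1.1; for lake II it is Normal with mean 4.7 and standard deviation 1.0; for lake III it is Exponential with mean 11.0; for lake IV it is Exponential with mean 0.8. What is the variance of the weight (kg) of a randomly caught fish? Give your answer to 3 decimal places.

Per component, I: μ=11.1, E[X²]=124.42; II: μ=4.7, E[X²]=23.09; III: μ=11, E[X²]=242; IV: μ=0.8, E[X²]=1.28.
E[X] = 0.22·11.1 + 0.26·4.7 + 0.28·11 + 0.24·0.8 = 6.936.
E[X²] = 0.22·124.42 + 0.26·23.09 + 0.28·242 + 0.24·1.28 = 101.443.
Var(X) = E[X²] − (E[X])² = 101.443 − 48.1081 = 53.3349.

53.335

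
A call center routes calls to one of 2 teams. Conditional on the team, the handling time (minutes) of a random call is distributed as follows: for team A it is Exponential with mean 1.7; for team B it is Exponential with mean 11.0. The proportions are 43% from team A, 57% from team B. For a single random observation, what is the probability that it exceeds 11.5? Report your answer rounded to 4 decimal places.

Conditional on each team, P(X > 11.5): A: 0.00115379; B: 0.351532.
By total probability, P(X > 11.5) = 0.43·0.00115379 + 0.57·0.351532 = 0.200869.

0.2009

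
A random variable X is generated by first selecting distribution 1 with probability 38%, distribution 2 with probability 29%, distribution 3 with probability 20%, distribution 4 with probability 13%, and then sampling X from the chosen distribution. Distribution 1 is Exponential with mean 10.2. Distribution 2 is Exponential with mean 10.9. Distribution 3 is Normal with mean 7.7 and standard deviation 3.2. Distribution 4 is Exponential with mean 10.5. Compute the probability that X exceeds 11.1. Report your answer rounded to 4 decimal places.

0.3067

Conditional on each component, P(X > 11.1): 1: 0.33681; 2: 0.361191; 3: 0.144004; 4: 0.347447.
By total probability, P(X > 11.1) = 0.38·0.33681 + 0.29·0.361191 + 0.2·0.144004 + 0.13·0.347447 = 0.306702.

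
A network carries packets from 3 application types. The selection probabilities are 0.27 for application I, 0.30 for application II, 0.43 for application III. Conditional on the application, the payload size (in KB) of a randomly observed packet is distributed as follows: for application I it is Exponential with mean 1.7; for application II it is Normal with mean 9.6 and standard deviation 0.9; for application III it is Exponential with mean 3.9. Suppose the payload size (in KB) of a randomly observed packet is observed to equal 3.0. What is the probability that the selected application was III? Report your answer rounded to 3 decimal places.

0.653

Likelihoods f(3.0 | ·): I: 0.100728; II: 9.31047e-13; III: 0.118813.
Posterior ∝ prior × likelihood. Numerator for III: 0.43·0.118813 = 0.0510894.
Normalizing constant: 0.27·0.100728 + 0.3·9.31047e-13 + 0.43·0.118813 = 0.0782859.
P(III | observation) = 0.0510894 / 0.0782859 = 0.652601.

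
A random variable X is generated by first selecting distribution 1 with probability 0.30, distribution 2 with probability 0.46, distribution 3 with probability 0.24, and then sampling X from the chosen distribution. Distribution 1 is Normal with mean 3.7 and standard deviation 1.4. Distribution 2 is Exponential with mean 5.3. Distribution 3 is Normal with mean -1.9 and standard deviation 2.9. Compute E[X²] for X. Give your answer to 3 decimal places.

33.423

For each component E[X²] = Var + (mean)², giving 1: 15.65; 2: 56.18; 3: 12.02.
Overall E[X²] = 0.3·15.65 + 0.46·56.18 + 0.24·12.02 = 33.4226.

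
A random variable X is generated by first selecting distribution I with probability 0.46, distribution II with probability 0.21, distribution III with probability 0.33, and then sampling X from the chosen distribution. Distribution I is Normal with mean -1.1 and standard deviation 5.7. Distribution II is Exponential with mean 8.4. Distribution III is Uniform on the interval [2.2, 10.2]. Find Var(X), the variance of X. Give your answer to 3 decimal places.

48.666

Per component, I: μ=-1.1, E[X²]=33.7; II: μ=8.4, E[X²]=141.12; III: μ=6.2, E[X²]=43.7733.
E[X] = 0.46·-1.1 + 0.21·8.4 + 0.33·6.2 = 3.304.
E[X²] = 0.46·33.7 + 0.21·141.12 + 0.33·43.7733 = 59.5824.
Var(X) = E[X²] − (E[X])² = 59.5824 − 10.9164 = 48.666.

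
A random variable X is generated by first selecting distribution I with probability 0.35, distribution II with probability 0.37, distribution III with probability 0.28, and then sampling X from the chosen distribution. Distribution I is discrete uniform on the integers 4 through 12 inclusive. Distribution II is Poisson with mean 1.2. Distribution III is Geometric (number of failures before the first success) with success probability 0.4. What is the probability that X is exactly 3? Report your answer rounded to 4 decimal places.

Conditional on each component, P(X = 3): I: 0; II: 0.0867439; III: 0.0864.
By total probability, P(X = 3) = 0.35·0 + 0.37·0.0867439 + 0.28·0.0864 = 0.0562873.

0.0563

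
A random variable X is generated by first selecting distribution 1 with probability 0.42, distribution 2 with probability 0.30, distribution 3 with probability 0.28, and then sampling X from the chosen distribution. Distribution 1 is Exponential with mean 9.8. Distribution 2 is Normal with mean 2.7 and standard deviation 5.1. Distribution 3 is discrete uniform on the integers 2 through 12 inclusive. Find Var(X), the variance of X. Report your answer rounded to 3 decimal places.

Per component, 1: μ=9.8, E[X²]=192.08; 2: μ=2.7, E[X²]=33.3; 3: μ=7, E[X²]=59.
E[X] = 0.42·9.8 + 0.3·2.7 + 0.28·7 = 6.886.
E[X²] = 0.42·192.08 + 0.3·33.3 + 0.28·59 = 107.184.
Var(X) = E[X²] − (E[X])² = 107.184 − 47.417 = 59.7666.

59.767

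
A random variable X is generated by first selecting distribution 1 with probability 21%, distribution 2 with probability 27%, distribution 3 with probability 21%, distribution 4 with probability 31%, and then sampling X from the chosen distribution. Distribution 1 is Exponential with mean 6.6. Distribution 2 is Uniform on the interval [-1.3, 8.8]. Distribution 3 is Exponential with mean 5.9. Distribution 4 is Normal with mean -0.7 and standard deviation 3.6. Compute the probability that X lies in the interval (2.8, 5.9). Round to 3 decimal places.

Conditional on each component, P(2.8 < X < 5.9): 1: 0.245224; 2: 0.306931; 3: 0.254269; 4: 0.132093.
By total probability, P(2.8 < X < 5.9) = 0.21·0.245224 + 0.27·0.306931 + 0.21·0.254269 + 0.31·0.132093 = 0.228714.

0.229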